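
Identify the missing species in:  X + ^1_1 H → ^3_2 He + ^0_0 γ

Conserve mass number: A + 1 = 3 + 0, so A = 2.
Conserve atomic number: Z + 1 = 2 + 0, so Z = 1.
A = 2 and Z = 1 is ^2_1 H — a deuteron.

deuteron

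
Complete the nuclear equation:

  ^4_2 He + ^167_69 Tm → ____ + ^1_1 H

Yb-170

Conserve mass number: 4 + 167 = A + 1, so A = 170.
Conserve atomic number: 2 + 69 = Z + 1, so Z = 70.
Z = 70 is ytterbium, so the species is ^170_70 Yb.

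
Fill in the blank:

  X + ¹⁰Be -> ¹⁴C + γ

alpha particle

Conserve mass number: A + 10 = 14 + 0, so A = 4.
Conserve atomic number: Z + 4 = 6 + 0, so Z = 2.
A = 4 and Z = 2 is ⁴He — an alpha particle.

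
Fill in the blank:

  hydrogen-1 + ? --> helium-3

Conserve mass number: 1 + A = 3, so A = 2.
Conserve atomic number: 1 + Z = 2, so Z = 1.
A = 2 and Z = 1 is hydrogen-2 — a deuteron.

deuteron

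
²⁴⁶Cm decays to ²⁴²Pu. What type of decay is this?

alpha decay

ΔA = 242 − 246 = -4; ΔZ = 94 − 96 = -2.
A drops by 4 and Z drops by 2 — the signature of alpha emission.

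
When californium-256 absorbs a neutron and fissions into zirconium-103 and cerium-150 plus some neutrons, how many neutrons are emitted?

Conserve mass number: 257 = 103 + 150 + k, so k = 257 − 253 = 4.
Check atomic number: 98 = 40 + 58 + 0 = 98. ✓

4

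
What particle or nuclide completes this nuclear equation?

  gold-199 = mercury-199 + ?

Conserve mass number: 199 = 199 + A, so A = 0.
Conserve atomic number: 79 = 80 + Z, so Z = -1.
A = 0 and Z = -1 is e⁻ — a beta-minus particle.

beta-minus particle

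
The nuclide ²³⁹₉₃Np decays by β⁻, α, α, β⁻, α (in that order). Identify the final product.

Ac-227

Start: (A, Z) = (239, 93).
After β⁻: (239, 94).
After α: (235, 92).
After α: (231, 90).
After β⁻: (231, 91).
After α: (227, 89).
Z = 89 is actinium.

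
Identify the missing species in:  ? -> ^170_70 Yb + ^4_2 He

Conserve mass number: A = 170 + 4, so A = 174.
Conserve atomic number: Z = 70 + 2, so Z = 72.
Z = 72 is hafnium, so the species is ^174_72 Hf.

Hf-174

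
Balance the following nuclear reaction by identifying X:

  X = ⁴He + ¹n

Conserve mass number: A = 4 + 1, so A = 5.
Conserve atomic number: Z = 2 + 0, so Z = 2.
Z = 2 is helium, so the species is ⁵He.

He-5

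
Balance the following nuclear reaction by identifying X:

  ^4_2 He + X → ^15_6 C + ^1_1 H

B-12

Conserve mass number: 4 + A = 15 + 1, so A = 12.
Conserve atomic number: 2 + Z = 6 + 1, so Z = 5.
Z = 5 is boron, so the species is ^12_5 B.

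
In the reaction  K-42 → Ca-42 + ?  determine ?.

Conserve mass number: 42 = 42 + A, so A = 0.
Conserve atomic number: 19 = 20 + Z, so Z = -1.
A = 0 and Z = -1 is e⁻ — a beta-minus particle.

beta-minus particle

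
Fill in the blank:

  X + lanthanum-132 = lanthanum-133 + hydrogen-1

Conserve mass number: A + 132 = 133 + 1, so A = 2.
Conserve atomic number: Z + 57 = 57 + 1, so Z = 1.
A = 2 and Z = 1 is hydrogen-2 — a deuteron.

deuteron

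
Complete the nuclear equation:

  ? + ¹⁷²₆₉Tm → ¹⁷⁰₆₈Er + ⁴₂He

deuteron

Conserve mass number: A + 172 = 170 + 4, so A = 2.
Conserve atomic number: Z + 69 = 68 + 2, so Z = 1.
A = 2 and Z = 1 is ²₁H — a deuteron.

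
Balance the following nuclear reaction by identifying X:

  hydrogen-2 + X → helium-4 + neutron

triton

Conserve mass number: 2 + A = 4 + 1, so A = 3.
Conserve atomic number: 1 + Z = 2 + 0, so Z = 1.
A = 3 and Z = 1 is hydrogen-3 — a triton.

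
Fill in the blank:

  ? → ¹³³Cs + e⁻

Conserve mass number: A = 133 + 0, so A = 133.
Conserve atomic number: Z = 55 − 1, so Z = 54.
Z = 54 is xenon, so the species is ¹³³Xe.

Xe-133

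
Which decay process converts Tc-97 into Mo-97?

ΔA = 97 − 97 = 0; ΔZ = 42 − 43 = -1.
A is unchanged and Z drops by 1 — a proton has become a neutron (β⁺ emission or electron capture).

beta-plus decay or electron capture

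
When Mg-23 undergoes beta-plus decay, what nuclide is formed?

Beta-plus decay: mass number changes by +0, atomic number by -1.
A: 23 = 23; Z: 12 − 1 = 11.
Z = 11 is sodium, so the daughter is Na-23.

Na-23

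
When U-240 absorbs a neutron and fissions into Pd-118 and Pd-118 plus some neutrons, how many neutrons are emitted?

Conserve mass number: 241 = 118 + 118 + k, so k = 241 − 236 = 5.
Check atomic number: 92 = 46 + 46 + 0 = 92. ✓

5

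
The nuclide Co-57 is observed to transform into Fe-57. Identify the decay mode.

beta-plus decay or electron capture

ΔA = 57 − 57 = 0; ΔZ = 26 − 27 = -1.
A is unchanged and Z drops by 1 — a proton has become a neutron (β⁺ emission or electron capture).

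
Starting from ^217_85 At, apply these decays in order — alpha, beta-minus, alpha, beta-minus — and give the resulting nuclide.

Bi-209

Start: (A, Z) = (217, 85).
After α: (213, 83).
After β⁻: (213, 84).
After α: (209, 82).
After β⁻: (209, 83).
Z = 83 is bismuth.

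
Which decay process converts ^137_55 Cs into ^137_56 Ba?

ΔA = 137 − 137 = 0; ΔZ = 56 − 55 = +1.
A is unchanged and Z rises by 1 — a neutron has become a proton (β⁻ decay).

beta-minus decay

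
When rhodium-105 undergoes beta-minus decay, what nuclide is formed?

Pd-105

Beta-minus decay: mass number changes by +0, atomic number by +1.
A: 105 = 105; Z: 45 + 1 = 46.
Z = 46 is palladium, so the daughter is palladium-105.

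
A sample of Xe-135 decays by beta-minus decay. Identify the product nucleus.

Beta-minus decay: mass number changes by +0, atomic number by +1.
A: 135 = 135; Z: 54 + 1 = 55.
Z = 55 is caesium, so the daughter is Cs-135.

Cs-135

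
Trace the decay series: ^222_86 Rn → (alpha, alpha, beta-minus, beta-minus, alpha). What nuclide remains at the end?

Pb-210

Start: (A, Z) = (222, 86).
After α: (218, 84).
After α: (214, 82).
After β⁻: (214, 83).
After β⁻: (214, 84).
After α: (210, 82).
Z = 82 is lead.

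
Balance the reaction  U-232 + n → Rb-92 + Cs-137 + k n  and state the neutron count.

4

Conserve mass number: 233 = 92 + 137 + k, so k = 233 − 229 = 4.
Check atomic number: 92 = 37 + 55 + 0 = 92. ✓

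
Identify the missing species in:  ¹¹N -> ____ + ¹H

Conserve mass number: 11 = A + 1, so A = 10.
Conserve atomic number: 7 = Z + 1, so Z = 6.
Z = 6 is carbon, so the species is ¹⁰C.

C-10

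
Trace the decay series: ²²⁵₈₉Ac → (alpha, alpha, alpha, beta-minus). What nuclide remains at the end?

Start: (A, Z) = (225, 89).
After α: (221, 87).
After α: (217, 85).
After α: (213, 83).
After β⁻: (213, 84).
Z = 84 is polonium.

Po-213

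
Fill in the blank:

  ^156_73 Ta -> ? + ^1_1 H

Conserve mass number: 156 = A + 1, so A = 155.
Conserve atomic number: 73 = Z + 1, so Z = 72.
Z = 72 is hafnium, so the species is ^155_72 Hf.

Hf-155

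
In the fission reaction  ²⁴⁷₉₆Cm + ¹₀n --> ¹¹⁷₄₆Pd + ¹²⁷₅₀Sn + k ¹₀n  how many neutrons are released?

Conserve mass number: 248 = 117 + 127 + k, so k = 248 − 244 = 4.
Check atomic number: 96 = 46 + 50 + 0 = 96. ✓

4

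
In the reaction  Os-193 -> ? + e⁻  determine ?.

Conserve mass number: 193 = A + 0, so A = 193.
Conserve atomic number: 76 = Z − 1, so Z = 77.
Z = 77 is iridium, so the species is Ir-193.

Ir-193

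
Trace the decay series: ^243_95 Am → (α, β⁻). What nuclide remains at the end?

Start: (A, Z) = (243, 95).
After α: (239, 93).
After β⁻: (239, 94).
Z = 94 is plutonium.

Pu-239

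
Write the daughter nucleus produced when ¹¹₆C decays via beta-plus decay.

B-11

Beta-plus decay: mass number changes by +0, atomic number by -1.
A: 11 = 11; Z: 6 − 1 = 5.
Z = 5 is boron, so the daughter is ¹¹₅B.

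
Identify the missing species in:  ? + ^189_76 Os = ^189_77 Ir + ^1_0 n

Conserve mass number: A + 189 = 189 + 1, so A = 1.
Conserve atomic number: Z + 76 = 77 + 0, so Z = 1.
A = 1 and Z = 1 is ^1_1 H — a proton.

proton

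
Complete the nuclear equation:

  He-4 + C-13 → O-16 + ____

Conserve mass number: 4 + 13 = 16 + A, so A = 1.
Conserve atomic number: 2 + 6 = 8 + Z, so Z = 0.
A = 1 and Z = 0 is n — a neutron.

neutron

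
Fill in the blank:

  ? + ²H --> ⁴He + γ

deuteron

Conserve mass number: A + 2 = 4 + 0, so A = 2.
Conserve atomic number: Z + 1 = 2 + 0, so Z = 1.
A = 2 and Z = 1 is ²H — a deuteron.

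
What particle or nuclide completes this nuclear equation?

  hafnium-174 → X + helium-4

Conserve mass number: 174 = A + 4, so A = 170.
Conserve atomic number: 72 = Z + 2, so Z = 70.
Z = 70 is ytterbium, so the species is ytterbium-170.

Yb-170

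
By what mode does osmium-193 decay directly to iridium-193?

ΔA = 193 − 193 = 0; ΔZ = 77 − 76 = +1.
A is unchanged and Z rises by 1 — a neutron has become a proton (β⁻ decay).

beta-minus decay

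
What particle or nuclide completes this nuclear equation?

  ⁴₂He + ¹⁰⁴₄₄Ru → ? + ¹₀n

Pd-107

Conserve mass number: 4 + 104 = A + 1, so A = 107.
Conserve atomic number: 2 + 44 = Z + 0, so Z = 46.
Z = 46 is palladium, so the species is ¹⁰⁷₄₆Pd.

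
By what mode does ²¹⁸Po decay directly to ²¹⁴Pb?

alpha decay

ΔA = 214 − 218 = -4; ΔZ = 82 − 84 = -2.
A drops by 4 and Z drops by 2 — the signature of alpha emission.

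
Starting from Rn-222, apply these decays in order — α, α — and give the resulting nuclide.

Start: (A, Z) = (222, 86).
After α: (218, 84).
After α: (214, 82).
Z = 82 is lead.

Pb-214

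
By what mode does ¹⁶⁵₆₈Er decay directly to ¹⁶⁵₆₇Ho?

beta-plus decay or electron capture

ΔA = 165 − 165 = 0; ΔZ = 67 − 68 = -1.
A is unchanged and Z drops by 1 — a proton has become a neutron (β⁺ emission or electron capture).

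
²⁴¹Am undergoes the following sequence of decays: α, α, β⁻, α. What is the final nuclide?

Start: (A, Z) = (241, 95).
After α: (237, 93).
After α: (233, 91).
After β⁻: (233, 92).
After α: (229, 90).
Z = 90 is thorium.

Th-229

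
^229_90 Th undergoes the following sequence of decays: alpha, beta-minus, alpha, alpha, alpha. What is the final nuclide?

Start: (A, Z) = (229, 90).
After α: (225, 88).
After β⁻: (225, 89).
After α: (221, 87).
After α: (217, 85).
After α: (213, 83).
Z = 83 is bismuth.

Bi-213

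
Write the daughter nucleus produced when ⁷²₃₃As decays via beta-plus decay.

Beta-plus decay: mass number changes by +0, atomic number by -1.
A: 72 = 72; Z: 33 − 1 = 32.
Z = 32 is germanium, so the daughter is ⁷²₃₂Ge.

Ge-72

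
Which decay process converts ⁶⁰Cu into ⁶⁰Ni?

ΔA = 60 − 60 = 0; ΔZ = 28 − 29 = -1.
A is unchanged and Z drops by 1 — a proton has become a neutron (β⁺ emission or electron capture).

beta-plus decay or electron capture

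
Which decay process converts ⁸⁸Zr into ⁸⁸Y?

ΔA = 88 − 88 = 0; ΔZ = 39 − 40 = -1.
A is unchanged and Z drops by 1 — a proton has become a neutron (β⁺ emission or electron capture).

beta-plus decay or electron capture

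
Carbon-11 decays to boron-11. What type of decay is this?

ΔA = 11 − 11 = 0; ΔZ = 5 − 6 = -1.
A is unchanged and Z drops by 1 — a proton has become a neutron (β⁺ emission or electron capture).

beta-plus decay or electron capture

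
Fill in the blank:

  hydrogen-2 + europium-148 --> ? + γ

Gd-150

Conserve mass number: 2 + 148 = A + 0, so A = 150.
Conserve atomic number: 1 + 63 = Z + 0, so Z = 64.
Z = 64 is gadolinium, so the species is gadolinium-150.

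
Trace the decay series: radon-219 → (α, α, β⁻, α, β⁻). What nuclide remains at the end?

Pb-207

Start: (A, Z) = (219, 86).
After α: (215, 84).
After α: (211, 82).
After β⁻: (211, 83).
After α: (207, 81).
After β⁻: (207, 82).
Z = 82 is lead.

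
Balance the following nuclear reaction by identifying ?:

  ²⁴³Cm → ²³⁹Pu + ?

Conserve mass number: 243 = 239 + A, so A = 4.
Conserve atomic number: 96 = 94 + Z, so Z = 2.
A = 4 and Z = 2 is ⁴He — an alpha particle.

alpha particle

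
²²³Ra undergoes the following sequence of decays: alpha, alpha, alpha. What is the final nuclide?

Start: (A, Z) = (223, 88).
After α: (219, 86).
After α: (215, 84).
After α: (211, 82).
Z = 82 is lead.

Pb-211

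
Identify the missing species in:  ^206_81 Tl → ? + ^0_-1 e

Pb-206

Conserve mass number: 206 = A + 0, so A = 206.
Conserve atomic number: 81 = Z − 1, so Z = 82.
Z = 82 is lead, so the species is ^206_82 Pb.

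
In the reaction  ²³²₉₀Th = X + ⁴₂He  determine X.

Ra-228

Conserve mass number: 232 = A + 4, so A = 228.
Conserve atomic number: 90 = Z + 2, so Z = 88.
Z = 88 is radium, so the species is ²²⁸₈₈Ra.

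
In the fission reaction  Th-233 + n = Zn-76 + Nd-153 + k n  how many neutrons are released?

Conserve mass number: 234 = 76 + 153 + k, so k = 234 − 229 = 5.
Check atomic number: 90 = 30 + 60 + 0 = 90. ✓

5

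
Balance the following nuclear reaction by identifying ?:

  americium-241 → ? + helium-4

Conserve mass number: 241 = A + 4, so A = 237.
Conserve atomic number: 95 = Z + 2, so Z = 93.
Z = 93 is neptunium, so the species is neptunium-237.

Np-237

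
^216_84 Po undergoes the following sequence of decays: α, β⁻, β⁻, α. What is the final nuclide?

Start: (A, Z) = (216, 84).
After α: (212, 82).
After β⁻: (212, 83).
After β⁻: (212, 84).
After α: (208, 82).
Z = 82 is lead.

Pb-208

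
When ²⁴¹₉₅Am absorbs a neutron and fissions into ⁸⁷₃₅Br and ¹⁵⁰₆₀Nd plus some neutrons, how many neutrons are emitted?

5

Conserve mass number: 242 = 87 + 150 + k, so k = 242 − 237 = 5.
Check atomic number: 95 = 35 + 60 + 0 = 95. ✓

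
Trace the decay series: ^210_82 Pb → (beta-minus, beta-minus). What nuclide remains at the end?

Po-210

Start: (A, Z) = (210, 82).
After β⁻: (210, 83).
After β⁻: (210, 84).
Z = 84 is polonium.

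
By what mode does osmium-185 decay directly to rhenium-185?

beta-plus decay or electron capture

ΔA = 185 − 185 = 0; ΔZ = 75 − 76 = -1.
A is unchanged and Z drops by 1 — a proton has become a neutron (β⁺ emission or electron capture).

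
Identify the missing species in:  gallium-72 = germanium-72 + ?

beta-minus particle

Conserve mass number: 72 = 72 + A, so A = 0.
Conserve atomic number: 31 = 32 + Z, so Z = -1.
A = 0 and Z = -1 is e⁻ — a beta-minus particle.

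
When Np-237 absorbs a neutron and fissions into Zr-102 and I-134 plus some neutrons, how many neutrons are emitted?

Conserve mass number: 238 = 102 + 134 + k, so k = 238 − 236 = 2.
Check atomic number: 93 = 40 + 53 + 0 = 93. ✓

2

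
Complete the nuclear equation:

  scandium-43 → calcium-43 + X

positron

Conserve mass number: 43 = 43 + A, so A = 0.
Conserve atomic number: 21 = 20 + Z, so Z = 1.
A = 0 and Z = 1 is e⁺ — a positron.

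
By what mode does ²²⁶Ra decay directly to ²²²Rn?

ΔA = 222 − 226 = -4; ΔZ = 86 − 88 = -2.
A drops by 4 and Z drops by 2 — the signature of alpha emission.

alpha decay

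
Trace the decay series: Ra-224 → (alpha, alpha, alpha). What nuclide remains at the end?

Pb-212

Start: (A, Z) = (224, 88).
After α: (220, 86).
After α: (216, 84).
After α: (212, 82).
Z = 82 is lead.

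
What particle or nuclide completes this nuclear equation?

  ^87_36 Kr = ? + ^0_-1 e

Conserve mass number: 87 = A + 0, so A = 87.
Conserve atomic number: 36 = Z − 1, so Z = 37.
Z = 37 is rubidium, so the species is ^87_37 Rb.

Rb-87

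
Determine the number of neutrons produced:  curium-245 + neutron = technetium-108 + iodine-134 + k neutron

4

Conserve mass number: 246 = 108 + 134 + k, so k = 246 − 242 = 4.
Check atomic number: 96 = 43 + 53 + 0 = 96. ✓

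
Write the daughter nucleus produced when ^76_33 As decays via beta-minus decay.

Beta-minus decay: mass number changes by +0, atomic number by +1.
A: 76 = 76; Z: 33 + 1 = 34.
Z = 34 is selenium, so the daughter is ^76_34 Se.

Se-76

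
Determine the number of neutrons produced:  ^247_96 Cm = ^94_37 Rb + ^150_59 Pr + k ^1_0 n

Conserve mass number: 247 = 94 + 150 + k, so k = 247 − 244 = 3.
Check atomic number: 96 = 37 + 59 + 0 = 96. ✓

3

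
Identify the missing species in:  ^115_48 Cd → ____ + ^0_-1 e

Conserve mass number: 115 = A + 0, so A = 115.
Conserve atomic number: 48 = Z − 1, so Z = 49.
Z = 49 is indium, so the species is ^115_49 In.

In-115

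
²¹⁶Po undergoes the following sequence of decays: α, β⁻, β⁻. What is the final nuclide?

Start: (A, Z) = (216, 84).
After α: (212, 82).
After β⁻: (212, 83).
After β⁻: (212, 84).
Z = 84 is polonium.

Po-212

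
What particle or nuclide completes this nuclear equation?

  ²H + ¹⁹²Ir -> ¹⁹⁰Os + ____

Conserve mass number: 2 + 192 = 190 + A, so A = 4.
Conserve atomic number: 1 + 77 = 76 + Z, so Z = 2.
A = 4 and Z = 2 is ⁴He — an alpha particle.

alpha particle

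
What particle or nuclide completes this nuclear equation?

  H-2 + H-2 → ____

Conserve mass number: 2 + 2 = A, so A = 4.
Conserve atomic number: 1 + 1 = Z, so Z = 2.
A = 4 and Z = 2 is He-4 — an alpha particle.

He-4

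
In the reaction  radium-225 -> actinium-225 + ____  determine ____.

beta-minus particle

Conserve mass number: 225 = 225 + A, so A = 0.
Conserve atomic number: 88 = 89 + Z, so Z = -1.
A = 0 and Z = -1 is e⁻ — a beta-minus particle.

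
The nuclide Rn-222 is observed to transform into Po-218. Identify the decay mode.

ΔA = 218 − 222 = -4; ΔZ = 84 − 86 = -2.
A drops by 4 and Z drops by 2 — the signature of alpha emission.

alpha decay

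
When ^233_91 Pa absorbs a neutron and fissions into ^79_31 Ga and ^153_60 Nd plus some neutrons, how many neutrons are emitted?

Conserve mass number: 234 = 79 + 153 + k, so k = 234 − 232 = 2.
Check atomic number: 91 = 31 + 60 + 0 = 91. ✓

2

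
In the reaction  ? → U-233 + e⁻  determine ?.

Conserve mass number: A = 233 + 0, so A = 233.
Conserve atomic number: Z = 92 − 1, so Z = 91.
Z = 91 is protactinium, so the species is Pa-233.

Pa-233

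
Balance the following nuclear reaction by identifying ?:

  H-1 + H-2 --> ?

He-3

Conserve mass number: 1 + 2 = A, so A = 3.
Conserve atomic number: 1 + 1 = Z, so Z = 2.
Z = 2 is helium, so the species is He-3.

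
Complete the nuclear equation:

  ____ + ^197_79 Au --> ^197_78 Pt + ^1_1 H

neutron

Conserve mass number: A + 197 = 197 + 1, so A = 1.
Conserve atomic number: Z + 79 = 78 + 1, so Z = 0.
A = 1 and Z = 0 is ^1_0 n — a neutron.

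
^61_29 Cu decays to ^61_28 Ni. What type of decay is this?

beta-plus decay or electron capture

ΔA = 61 − 61 = 0; ΔZ = 28 − 29 = -1.
A is unchanged and Z drops by 1 — a proton has become a neutron (β⁺ emission or electron capture).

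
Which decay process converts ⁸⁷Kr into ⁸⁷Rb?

beta-minus decay

ΔA = 87 − 87 = 0; ΔZ = 37 − 36 = +1.
A is unchanged and Z rises by 1 — a neutron has become a proton (β⁻ decay).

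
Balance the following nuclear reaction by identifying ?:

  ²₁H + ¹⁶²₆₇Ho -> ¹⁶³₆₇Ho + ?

Conserve mass number: 2 + 162 = 163 + A, so A = 1.
Conserve atomic number: 1 + 67 = 67 + Z, so Z = 1.
A = 1 and Z = 1 is ¹₁H — a proton.

proton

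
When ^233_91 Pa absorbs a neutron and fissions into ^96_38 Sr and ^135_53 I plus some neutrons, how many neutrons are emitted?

3

Conserve mass number: 234 = 96 + 135 + k, so k = 234 − 231 = 3.
Check atomic number: 91 = 38 + 53 + 0 = 91. ✓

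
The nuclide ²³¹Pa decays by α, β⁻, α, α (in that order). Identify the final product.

Start: (A, Z) = (231, 91).
After α: (227, 89).
After β⁻: (227, 90).
After α: (223, 88).
After α: (219, 86).
Z = 86 is radon.

Rn-219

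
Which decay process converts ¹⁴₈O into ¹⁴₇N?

beta-plus decay or electron capture

ΔA = 14 − 14 = 0; ΔZ = 7 − 8 = -1.
A is unchanged and Z drops by 1 — a proton has become a neutron (β⁺ emission or electron capture).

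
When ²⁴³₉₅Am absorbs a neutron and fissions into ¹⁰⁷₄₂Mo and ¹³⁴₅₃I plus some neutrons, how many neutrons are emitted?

3

Conserve mass number: 244 = 107 + 134 + k, so k = 244 − 241 = 3.
Check atomic number: 95 = 42 + 53 + 0 = 95. ✓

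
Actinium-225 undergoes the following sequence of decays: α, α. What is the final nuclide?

At-217

Start: (A, Z) = (225, 89).
After α: (221, 87).
After α: (217, 85).
Z = 85 is astatine.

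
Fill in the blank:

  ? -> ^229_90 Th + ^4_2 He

Conserve mass number: A = 229 + 4, so A = 233.
Conserve atomic number: Z = 90 + 2, so Z = 92.
Z = 92 is uranium, so the species is ^233_92 U.

U-233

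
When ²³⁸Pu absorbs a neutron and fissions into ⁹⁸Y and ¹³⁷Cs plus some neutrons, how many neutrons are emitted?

Conserve mass number: 239 = 98 + 137 + k, so k = 239 − 235 = 4.
Check atomic number: 94 = 39 + 55 + 0 = 94. ✓

4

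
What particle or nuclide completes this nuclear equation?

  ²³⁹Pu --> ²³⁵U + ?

alpha particle

Conserve mass number: 239 = 235 + A, so A = 4.
Conserve atomic number: 94 = 92 + Z, so Z = 2.
A = 4 and Z = 2 is ⁴He — an alpha particle.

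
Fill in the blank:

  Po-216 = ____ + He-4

Conserve mass number: 216 = A + 4, so A = 212.
Conserve atomic number: 84 = Z + 2, so Z = 82.
Z = 82 is lead, so the species is Pb-212.

Pb-212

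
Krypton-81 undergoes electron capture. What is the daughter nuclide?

Electron capture: mass number changes by +0, atomic number by -1.
A: 81 = 81; Z: 36 − 1 = 35.
Z = 35 is bromine, so the daughter is bromine-81.

Br-81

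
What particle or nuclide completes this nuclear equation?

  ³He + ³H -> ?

Conserve mass number: 3 + 3 = A, so A = 6.
Conserve atomic number: 2 + 1 = Z, so Z = 3.
Z = 3 is lithium, so the species is ⁶Li.

Li-6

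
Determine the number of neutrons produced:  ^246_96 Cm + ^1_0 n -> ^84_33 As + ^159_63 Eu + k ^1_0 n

4

Conserve mass number: 247 = 84 + 159 + k, so k = 247 − 243 = 4.
Check atomic number: 96 = 33 + 63 + 0 = 96. ✓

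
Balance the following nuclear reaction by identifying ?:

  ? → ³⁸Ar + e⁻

Cl-38

Conserve mass number: A = 38 + 0, so A = 38.
Conserve atomic number: Z = 18 − 1, so Z = 17.
Z = 17 is chlorine, so the species is ³⁸Cl.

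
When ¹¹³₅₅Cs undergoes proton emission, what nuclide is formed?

Xe-112

Proton emission: mass number changes by -1, atomic number by -1.
A: 113 − 1 = 112; Z: 55 − 1 = 54.
Z = 54 is xenon, so the daughter is ¹¹²₅₄Xe.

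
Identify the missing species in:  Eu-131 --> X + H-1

Conserve mass number: 131 = A + 1, so A = 130.
Conserve atomic number: 63 = Z + 1, so Z = 62.
Z = 62 is samarium, so the species is Sm-130.

Sm-130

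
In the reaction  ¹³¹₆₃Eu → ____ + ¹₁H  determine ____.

Conserve mass number: 131 = A + 1, so A = 130.
Conserve atomic number: 63 = Z + 1, so Z = 62.
Z = 62 is samarium, so the species is ¹³⁰₆₂Sm.

Sm-130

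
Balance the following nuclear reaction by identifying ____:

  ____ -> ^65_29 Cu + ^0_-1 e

Conserve mass number: A = 65 + 0, so A = 65.
Conserve atomic number: Z = 29 − 1, so Z = 28.
Z = 28 is nickel, so the species is ^65_28 Ni.

Ni-65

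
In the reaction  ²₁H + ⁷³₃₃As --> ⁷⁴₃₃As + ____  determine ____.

proton

Conserve mass number: 2 + 73 = 74 + A, so A = 1.
Conserve atomic number: 1 + 33 = 33 + Z, so Z = 1.
A = 1 and Z = 1 is ¹₁H — a proton.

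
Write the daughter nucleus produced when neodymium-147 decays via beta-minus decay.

Pm-147

Beta-minus decay: mass number changes by +0, atomic number by +1.
A: 147 = 147; Z: 60 + 1 = 61.
Z = 61 is promethium, so the daughter is promethium-147.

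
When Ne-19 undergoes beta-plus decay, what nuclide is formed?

F-19

Beta-plus decay: mass number changes by +0, atomic number by -1.
A: 19 = 19; Z: 10 − 1 = 9.
Z = 9 is fluorine, so the daughter is F-19.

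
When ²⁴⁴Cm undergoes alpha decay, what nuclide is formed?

Alpha decay: mass number changes by -4, atomic number by -2.
A: 244 − 4 = 240; Z: 96 − 2 = 94.
Z = 94 is plutonium, so the daughter is ²⁴⁰Pu.

Pu-240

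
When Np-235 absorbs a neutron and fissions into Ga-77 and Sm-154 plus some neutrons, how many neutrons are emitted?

5

Conserve mass number: 236 = 77 + 154 + k, so k = 236 − 231 = 5.
Check atomic number: 93 = 31 + 62 + 0 = 93. ✓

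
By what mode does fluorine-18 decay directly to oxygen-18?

ΔA = 18 − 18 = 0; ΔZ = 8 − 9 = -1.
A is unchanged and Z drops by 1 — a proton has become a neutron (β⁺ emission or electron capture).

beta-plus decay or electron capture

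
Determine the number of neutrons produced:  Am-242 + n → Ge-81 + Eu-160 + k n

Conserve mass number: 243 = 81 + 160 + k, so k = 243 − 241 = 2.
Check atomic number: 95 = 32 + 63 + 0 = 95. ✓

2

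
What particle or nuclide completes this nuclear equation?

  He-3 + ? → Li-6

triton

Conserve mass number: 3 + A = 6, so A = 3.
Conserve atomic number: 2 + Z = 3, so Z = 1.
A = 3 and Z = 1 is H-3 — a triton.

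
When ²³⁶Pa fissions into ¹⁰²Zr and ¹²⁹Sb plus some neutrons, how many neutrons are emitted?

Conserve mass number: 236 = 102 + 129 + k, so k = 236 − 231 = 5.
Check atomic number: 91 = 40 + 51 + 0 = 91. ✓

5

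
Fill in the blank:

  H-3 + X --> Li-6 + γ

Conserve mass number: 3 + A = 6 + 0, so A = 3.
Conserve atomic number: 1 + Z = 3 + 0, so Z = 2.
Z = 2 is helium, so the species is He-3.

He-3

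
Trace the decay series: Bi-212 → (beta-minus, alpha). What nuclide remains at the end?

Pb-208

Start: (A, Z) = (212, 83).
After β⁻: (212, 84).
After α: (208, 82).
Z = 82 is lead.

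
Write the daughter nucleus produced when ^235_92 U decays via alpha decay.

Alpha decay: mass number changes by -4, atomic number by -2.
A: 235 − 4 = 231; Z: 92 − 2 = 90.
Z = 90 is thorium, so the daughter is ^231_90 Th.

Th-231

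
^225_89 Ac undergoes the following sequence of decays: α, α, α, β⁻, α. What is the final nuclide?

Start: (A, Z) = (225, 89).
After α: (221, 87).
After α: (217, 85).
After α: (213, 83).
After β⁻: (213, 84).
After α: (209, 82).
Z = 82 is lead.

Pb-209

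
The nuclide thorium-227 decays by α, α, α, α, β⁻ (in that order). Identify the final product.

Bi-211

Start: (A, Z) = (227, 90).
After α: (223, 88).
After α: (219, 86).
After α: (215, 84).
After α: (211, 82).
After β⁻: (211, 83).
Z = 83 is bismuth.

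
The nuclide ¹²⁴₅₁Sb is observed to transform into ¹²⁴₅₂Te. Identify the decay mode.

ΔA = 124 − 124 = 0; ΔZ = 52 − 51 = +1.
A is unchanged and Z rises by 1 — a neutron has become a proton (β⁻ decay).

beta-minus decay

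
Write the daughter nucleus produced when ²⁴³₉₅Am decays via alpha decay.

Alpha decay: mass number changes by -4, atomic number by -2.
A: 243 − 4 = 239; Z: 95 − 2 = 93.
Z = 93 is neptunium, so the daughter is ²³⁹₉₃Np.

Np-239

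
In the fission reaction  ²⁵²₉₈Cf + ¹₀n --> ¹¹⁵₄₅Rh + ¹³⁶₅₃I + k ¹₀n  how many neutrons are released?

2

Conserve mass number: 253 = 115 + 136 + k, so k = 253 − 251 = 2.
Check atomic number: 98 = 45 + 53 + 0 = 98. ✓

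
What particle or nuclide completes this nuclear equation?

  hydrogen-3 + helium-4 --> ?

Conserve mass number: 3 + 4 = A, so A = 7.
Conserve atomic number: 1 + 2 = Z, so Z = 3.
Z = 3 is lithium, so the species is lithium-7.

Li-7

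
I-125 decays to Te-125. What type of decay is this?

beta-plus decay or electron capture

ΔA = 125 − 125 = 0; ΔZ = 52 − 53 = -1.
A is unchanged and Z drops by 1 — a proton has become a neutron (β⁺ emission or electron capture).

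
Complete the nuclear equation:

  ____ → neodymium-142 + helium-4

Conserve mass number: A = 142 + 4, so A = 146.
Conserve atomic number: Z = 60 + 2, so Z = 62.
Z = 62 is samarium, so the species is samarium-146.

Sm-146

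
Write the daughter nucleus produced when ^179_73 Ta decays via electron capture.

Hf-179

Electron capture: mass number changes by +0, atomic number by -1.
A: 179 = 179; Z: 73 − 1 = 72.
Z = 72 is hafnium, so the daughter is ^179_72 Hf.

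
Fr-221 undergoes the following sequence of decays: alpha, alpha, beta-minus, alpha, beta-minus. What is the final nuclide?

Bi-209

Start: (A, Z) = (221, 87).
After α: (217, 85).
After α: (213, 83).
After β⁻: (213, 84).
After α: (209, 82).
After β⁻: (209, 83).
Z = 83 is bismuth.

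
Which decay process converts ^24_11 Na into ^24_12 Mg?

beta-minus decay

ΔA = 24 − 24 = 0; ΔZ = 12 − 11 = +1.
A is unchanged and Z rises by 1 — a neutron has become a proton (β⁻ decay).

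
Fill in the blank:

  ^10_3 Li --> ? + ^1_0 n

Conserve mass number: 10 = A + 1, so A = 9.
Conserve atomic number: 3 = Z + 0, so Z = 3.
Z = 3 is lithium, so the species is ^9_3 Li.

Li-9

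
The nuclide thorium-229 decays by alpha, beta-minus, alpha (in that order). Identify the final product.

Start: (A, Z) = (229, 90).
After α: (225, 88).
After β⁻: (225, 89).
After α: (221, 87).
Z = 87 is francium.

Fr-221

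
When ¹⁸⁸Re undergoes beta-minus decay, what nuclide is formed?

Beta-minus decay: mass number changes by +0, atomic number by +1.
A: 188 = 188; Z: 75 + 1 = 76.
Z = 76 is osmium, so the daughter is ¹⁸⁸Os.

Os-188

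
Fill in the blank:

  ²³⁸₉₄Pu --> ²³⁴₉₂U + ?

Conserve mass number: 238 = 234 + A, so A = 4.
Conserve atomic number: 94 = 92 + Z, so Z = 2.
A = 4 and Z = 2 is ⁴₂He — an alpha particle.

alpha particle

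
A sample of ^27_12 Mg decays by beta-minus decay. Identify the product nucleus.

Beta-minus decay: mass number changes by +0, atomic number by +1.
A: 27 = 27; Z: 12 + 1 = 13.
Z = 13 is aluminium, so the daughter is ^27_13 Al.

Al-27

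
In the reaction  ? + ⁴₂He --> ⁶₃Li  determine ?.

deuteron

Conserve mass number: A + 4 = 6, so A = 2.
Conserve atomic number: Z + 2 = 3, so Z = 1.
A = 2 and Z = 1 is ²₁H — a deuteron.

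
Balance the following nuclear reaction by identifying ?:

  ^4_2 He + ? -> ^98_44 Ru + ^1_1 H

Conserve mass number: 4 + A = 98 + 1, so A = 95.
Conserve atomic number: 2 + Z = 44 + 1, so Z = 43.
Z = 43 is technetium, so the species is ^95_43 Tc.

Tc-95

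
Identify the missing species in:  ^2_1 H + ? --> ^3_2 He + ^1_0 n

deuteron

Conserve mass number: 2 + A = 3 + 1, so A = 2.
Conserve atomic number: 1 + Z = 2 + 0, so Z = 1.
A = 2 and Z = 1 is ^2_1 H — a deuteron.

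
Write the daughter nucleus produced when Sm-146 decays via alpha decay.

Alpha decay: mass number changes by -4, atomic number by -2.
A: 146 − 4 = 142; Z: 62 − 2 = 60.
Z = 60 is neodymium, so the daughter is Nd-142.

Nd-142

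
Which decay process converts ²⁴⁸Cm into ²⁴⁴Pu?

ΔA = 244 − 248 = -4; ΔZ = 94 − 96 = -2.
A drops by 4 and Z drops by 2 — the signature of alpha emission.

alpha decay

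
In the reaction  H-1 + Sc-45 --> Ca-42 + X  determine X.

alpha particle

Conserve mass number: 1 + 45 = 42 + A, so A = 4.
Conserve atomic number: 1 + 21 = 20 + Z, so Z = 2.
A = 4 and Z = 2 is He-4 — an alpha particle.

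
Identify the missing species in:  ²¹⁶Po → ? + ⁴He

Conserve mass number: 216 = A + 4, so A = 212.
Conserve atomic number: 84 = Z + 2, so Z = 82.
Z = 82 is lead, so the species is ²¹²Pb.

Pb-212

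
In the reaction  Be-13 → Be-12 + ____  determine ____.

neutron

Conserve mass number: 13 = 12 + A, so A = 1.
Conserve atomic number: 4 = 4 + Z, so Z = 0.
A = 1 and Z = 0 is n — a neutron.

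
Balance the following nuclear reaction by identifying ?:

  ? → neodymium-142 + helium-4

Conserve mass number: A = 142 + 4, so A = 146.
Conserve atomic number: Z = 60 + 2, so Z = 62.
Z = 62 is samarium, so the species is samarium-146.

Sm-146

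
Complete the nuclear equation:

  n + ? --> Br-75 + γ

Br-74

Conserve mass number: 1 + A = 75 + 0, so A = 74.
Conserve atomic number: 0 + Z = 35 + 0, so Z = 35.
Z = 35 is bromine, so the species is Br-74.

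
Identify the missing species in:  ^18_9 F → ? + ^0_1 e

O-18

Conserve mass number: 18 = A + 0, so A = 18.
Conserve atomic number: 9 = Z + 1, so Z = 8.
Z = 8 is oxygen, so the species is ^18_8 O.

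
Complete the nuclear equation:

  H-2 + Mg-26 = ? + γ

Conserve mass number: 2 + 26 = A + 0, so A = 28.
Conserve atomic number: 1 + 12 = Z + 0, so Z = 13.
Z = 13 is aluminium, so the species is Al-28.

Al-28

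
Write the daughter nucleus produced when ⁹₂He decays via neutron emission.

Neutron emission: mass number changes by -1, atomic number by +0.
A: 9 − 1 = 8; Z: 2 = 2.
Z = 2 is helium, so the daughter is ⁸₂He.

He-8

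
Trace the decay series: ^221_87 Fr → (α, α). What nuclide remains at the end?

Start: (A, Z) = (221, 87).
After α: (217, 85).
After α: (213, 83).
Z = 83 is bismuth.

Bi-213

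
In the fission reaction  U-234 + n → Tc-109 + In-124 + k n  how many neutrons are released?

2

Conserve mass number: 235 = 109 + 124 + k, so k = 235 − 233 = 2.
Check atomic number: 92 = 43 + 49 + 0 = 92. ✓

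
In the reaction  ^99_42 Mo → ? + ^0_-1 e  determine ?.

Tc-99

Conserve mass number: 99 = A + 0, so A = 99.
Conserve atomic number: 42 = Z − 1, so Z = 43.
Z = 43 is technetium, so the species is ^99_43 Tc.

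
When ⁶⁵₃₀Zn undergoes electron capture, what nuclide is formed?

Electron capture: mass number changes by +0, atomic number by -1.
A: 65 = 65; Z: 30 − 1 = 29.
Z = 29 is copper, so the daughter is ⁶⁵₂₉Cu.

Cu-65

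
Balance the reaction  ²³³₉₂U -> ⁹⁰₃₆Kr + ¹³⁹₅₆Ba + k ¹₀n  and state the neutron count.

Conserve mass number: 233 = 90 + 139 + k, so k = 233 − 229 = 4.
Check atomic number: 92 = 36 + 56 + 0 = 92. ✓

4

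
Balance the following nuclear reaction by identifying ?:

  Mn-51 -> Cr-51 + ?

Conserve mass number: 51 = 51 + A, so A = 0.
Conserve atomic number: 25 = 24 + Z, so Z = 1.
A = 0 and Z = 1 is e⁺ — a positron.

positron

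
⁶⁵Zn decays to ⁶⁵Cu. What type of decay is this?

beta-plus decay or electron capture

ΔA = 65 − 65 = 0; ΔZ = 29 − 30 = -1.
A is unchanged and Z drops by 1 — a proton has become a neutron (β⁺ emission or electron capture).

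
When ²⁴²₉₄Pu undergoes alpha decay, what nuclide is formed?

U-238

Alpha decay: mass number changes by -4, atomic number by -2.
A: 242 − 4 = 238; Z: 94 − 2 = 92.
Z = 92 is uranium, so the daughter is ²³⁸₉₂U.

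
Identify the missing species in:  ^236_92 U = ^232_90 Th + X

alpha particle

Conserve mass number: 236 = 232 + A, so A = 4.
Conserve atomic number: 92 = 90 + Z, so Z = 2.
A = 4 and Z = 2 is ^4_2 He — an alpha particle.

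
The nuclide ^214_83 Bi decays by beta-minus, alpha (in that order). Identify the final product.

Pb-210

Start: (A, Z) = (214, 83).
After β⁻: (214, 84).
After α: (210, 82).
Z = 82 is lead.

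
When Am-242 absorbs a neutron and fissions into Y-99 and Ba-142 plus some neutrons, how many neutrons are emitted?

Conserve mass number: 243 = 99 + 142 + k, so k = 243 − 241 = 2.
Check atomic number: 95 = 39 + 56 + 0 = 95. ✓

2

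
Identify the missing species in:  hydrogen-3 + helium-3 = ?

Conserve mass number: 3 + 3 = A, so A = 6.
Conserve atomic number: 1 + 2 = Z, so Z = 3.
Z = 3 is lithium, so the species is lithium-6.

Li-6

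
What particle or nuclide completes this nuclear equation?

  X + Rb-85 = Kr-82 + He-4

Conserve mass number: A + 85 = 82 + 4, so A = 1.
Conserve atomic number: Z + 37 = 36 + 2, so Z = 1.
A = 1 and Z = 1 is H-1 — a proton.

proton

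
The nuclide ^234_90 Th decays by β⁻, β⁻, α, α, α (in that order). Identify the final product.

Start: (A, Z) = (234, 90).
After β⁻: (234, 91).
After β⁻: (234, 92).
After α: (230, 90).
After α: (226, 88).
After α: (222, 86).
Z = 86 is radon.

Rn-222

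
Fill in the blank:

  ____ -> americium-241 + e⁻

Conserve mass number: A = 241 + 0, so A = 241.
Conserve atomic number: Z = 95 − 1, so Z = 94.
Z = 94 is plutonium, so the species is plutonium-241.

Pu-241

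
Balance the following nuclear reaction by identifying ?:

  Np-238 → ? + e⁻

Pu-238

Conserve mass number: 238 = A + 0, so A = 238.
Conserve atomic number: 93 = Z − 1, so Z = 94.
Z = 94 is plutonium, so the species is Pu-238.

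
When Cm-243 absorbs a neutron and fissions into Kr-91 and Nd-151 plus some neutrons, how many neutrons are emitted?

2

Conserve mass number: 244 = 91 + 151 + k, so k = 244 − 242 = 2.
Check atomic number: 96 = 36 + 60 + 0 = 96. ✓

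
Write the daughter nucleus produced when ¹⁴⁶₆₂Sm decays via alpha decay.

Nd-142

Alpha decay: mass number changes by -4, atomic number by -2.
A: 146 − 4 = 142; Z: 62 − 2 = 60.
Z = 60 is neodymium, so the daughter is ¹⁴²₆₀Nd.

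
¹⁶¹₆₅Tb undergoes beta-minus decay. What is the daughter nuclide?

Beta-minus decay: mass number changes by +0, atomic number by +1.
A: 161 = 161; Z: 65 + 1 = 66.
Z = 66 is dysprosium, so the daughter is ¹⁶¹₆₆Dy.

Dy-161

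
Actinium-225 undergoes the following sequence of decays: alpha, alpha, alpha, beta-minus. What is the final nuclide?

Start: (A, Z) = (225, 89).
After α: (221, 87).
After α: (217, 85).
After α: (213, 83).
After β⁻: (213, 84).
Z = 84 is polonium.

Po-213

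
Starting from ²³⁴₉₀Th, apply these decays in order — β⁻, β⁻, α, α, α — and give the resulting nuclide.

Start: (A, Z) = (234, 90).
After β⁻: (234, 91).
After β⁻: (234, 92).
After α: (230, 90).
After α: (226, 88).
After α: (222, 86).
Z = 86 is radon.

Rn-222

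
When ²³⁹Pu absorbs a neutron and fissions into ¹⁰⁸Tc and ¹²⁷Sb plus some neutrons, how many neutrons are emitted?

5

Conserve mass number: 240 = 108 + 127 + k, so k = 240 − 235 = 5.
Check atomic number: 94 = 43 + 51 + 0 = 94. ✓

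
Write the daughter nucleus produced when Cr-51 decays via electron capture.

V-51

Electron capture: mass number changes by +0, atomic number by -1.
A: 51 = 51; Z: 24 − 1 = 23.
Z = 23 is vanadium, so the daughter is V-51.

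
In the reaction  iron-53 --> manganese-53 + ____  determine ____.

Conserve mass number: 53 = 53 + A, so A = 0.
Conserve atomic number: 26 = 25 + Z, so Z = 1.
A = 0 and Z = 1 is e⁺ — a positron.

positron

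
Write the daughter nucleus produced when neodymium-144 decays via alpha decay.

Ce-140

Alpha decay: mass number changes by -4, atomic number by -2.
A: 144 − 4 = 140; Z: 60 − 2 = 58.
Z = 58 is cerium, so the daughter is cerium-140.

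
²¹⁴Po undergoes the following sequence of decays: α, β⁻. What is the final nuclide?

Bi-210

Start: (A, Z) = (214, 84).
After α: (210, 82).
After β⁻: (210, 83).
Z = 83 is bismuth.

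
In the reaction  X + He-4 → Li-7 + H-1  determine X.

Conserve mass number: A + 4 = 7 + 1, so A = 4.
Conserve atomic number: Z + 2 = 3 + 1, so Z = 2.
A = 4 and Z = 2 is He-4 — an alpha particle.

alpha particle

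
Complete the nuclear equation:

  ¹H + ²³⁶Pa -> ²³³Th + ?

alpha particle

Conserve mass number: 1 + 236 = 233 + A, so A = 4.
Conserve atomic number: 1 + 91 = 90 + Z, so Z = 2.
A = 4 and Z = 2 is ⁴He — an alpha particle.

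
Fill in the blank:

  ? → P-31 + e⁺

Conserve mass number: A = 31 + 0, so A = 31.
Conserve atomic number: Z = 15 + 1, so Z = 16.
Z = 16 is sulfur, so the species is S-31.

S-31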